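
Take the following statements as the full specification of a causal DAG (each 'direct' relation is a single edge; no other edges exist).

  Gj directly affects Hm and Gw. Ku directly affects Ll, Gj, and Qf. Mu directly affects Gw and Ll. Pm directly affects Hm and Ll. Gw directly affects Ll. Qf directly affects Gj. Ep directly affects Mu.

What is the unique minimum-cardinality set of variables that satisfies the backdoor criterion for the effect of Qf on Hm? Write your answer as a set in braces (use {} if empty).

{Ku}

Variables eligible for adjustment (non-descendants of Qf, excluding Qf and Hm): {Ep, Ku, Mu, Pm}.
Backdoor paths from Qf to Hm:
  P1: Qf <- Ku -> Gj -> Gw <- Mu -> Ll <- Pm -> Hm
  P2: Qf <- Ku -> Gj -> Gw -> Ll <- Pm -> Hm
  P3: Qf <- Ku -> Gj -> Hm
  P4: Qf <- Ku -> Ll <- Pm -> Hm
  P5: Qf <- Ku -> Ll <- Mu -> Gw <- Gj -> Hm
  P6: Qf <- Ku -> Ll <- Gw <- Gj -> Hm
The empty set is not sufficient: P3 (Qf <- Ku -> Gj -> Hm) has no collider blocking it and no conditioned non-collider, so it is open.
Try {Ku}:
  P1: blocked at fork node Ku ∈ conditioning set.
  P2: blocked at fork node Ku ∈ conditioning set.
  P3: blocked at fork node Ku ∈ conditioning set.
  P4: blocked at fork node Ku ∈ conditioning set.
  P5: blocked at fork node Ku ∈ conditioning set.
  P6: blocked at fork node Ku ∈ conditioning set.
{Ku} contains no descendant of Qf and blocks every backdoor path.
No other singleton works — e.g. {Pm} leaves P3 open — so {Ku} is the unique smallest valid adjustment set.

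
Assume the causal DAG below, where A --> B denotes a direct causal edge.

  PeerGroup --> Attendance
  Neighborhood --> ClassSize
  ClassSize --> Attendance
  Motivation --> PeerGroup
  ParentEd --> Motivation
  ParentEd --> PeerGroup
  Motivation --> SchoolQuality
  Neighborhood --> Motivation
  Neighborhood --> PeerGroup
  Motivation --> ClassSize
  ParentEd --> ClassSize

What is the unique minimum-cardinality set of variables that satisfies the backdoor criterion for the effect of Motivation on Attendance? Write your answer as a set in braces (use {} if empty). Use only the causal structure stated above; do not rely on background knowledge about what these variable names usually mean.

{Neighborhood, ParentEd}

Variables eligible for adjustment (non-descendants of Motivation, excluding Motivation and Attendance): {Neighborhood, ParentEd}.
Backdoor paths from Motivation to Attendance:
  P1: Motivation <- Neighborhood -> ClassSize <- ParentEd -> PeerGroup -> Attendance
  P2: Motivation <- Neighborhood -> ClassSize -> Attendance
  P3: Motivation <- Neighborhood -> PeerGroup <- ParentEd -> ClassSize -> Attendance
  P4: Motivation <- Neighborhood -> PeerGroup -> Attendance
  P5: Motivation <- ParentEd -> ClassSize <- Neighborhood -> PeerGroup -> Attendance
  P6: Motivation <- ParentEd -> ClassSize -> Attendance
  P7: Motivation <- ParentEd -> PeerGroup <- Neighborhood -> ClassSize -> Attendance
  P8: Motivation <- ParentEd -> PeerGroup -> Attendance
The empty set is not sufficient: P2 (Motivation <- Neighborhood -> ClassSize -> Attendance) has no collider blocking it and no conditioned non-collider, so it is open.
Try {Neighborhood, ParentEd}:
  P1: blocked at fork node Neighborhood ∈ conditioning set.
  P2: blocked at fork node Neighborhood ∈ conditioning set.
  P3: blocked at fork node Neighborhood ∈ conditioning set.
  P4: blocked at fork node Neighborhood ∈ conditioning set.
  P5: blocked at fork node ParentEd ∈ conditioning set.
  P6: blocked at fork node ParentEd ∈ conditioning set.
  P7: blocked at fork node ParentEd ∈ conditioning set.
  P8: blocked at fork node ParentEd ∈ conditioning set.
{Neighborhood, ParentEd} contains no descendant of Motivation and blocks every backdoor path.
Every element of {Neighborhood, ParentEd} is needed (dropping Neighborhood leaves P2 open; dropping ParentEd leaves P6 open), so no proper subset is valid.
Among all size-2 subsets of the eligible variables, only {Neighborhood, ParentEd} blocks every backdoor path, so it is the unique smallest valid adjustment set.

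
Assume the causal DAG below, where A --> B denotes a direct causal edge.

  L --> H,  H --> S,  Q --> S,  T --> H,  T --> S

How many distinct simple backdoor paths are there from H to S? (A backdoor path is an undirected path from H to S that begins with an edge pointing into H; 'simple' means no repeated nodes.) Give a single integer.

1

A backdoor path from H to S is any simple undirected path whose first edge points into H (i.e. leaves H via a parent).
Parents of H: {L, T}.
Enumerating:
  P1: H <- T -> S
That exhausts the simple backdoor paths. Count: 1.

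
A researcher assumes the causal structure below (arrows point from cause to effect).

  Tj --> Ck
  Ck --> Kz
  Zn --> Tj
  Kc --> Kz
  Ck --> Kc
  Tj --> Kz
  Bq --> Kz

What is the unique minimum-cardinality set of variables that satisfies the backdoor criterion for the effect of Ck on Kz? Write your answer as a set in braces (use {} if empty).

Variables eligible for adjustment (non-descendants of Ck, excluding Ck and Kz): {Bq, Tj, Zn}.
Backdoor paths from Ck to Kz:
  P1: Ck <- Tj -> Kz
The empty set is not sufficient: P1 (Ck <- Tj -> Kz) has no collider blocking it and no conditioned non-collider, so it is open.
Try {Tj}:
  P1: blocked at fork node Tj ∈ conditioning set.
{Tj} contains no descendant of Ck and blocks every backdoor path.
No other singleton works — e.g. {Bq} leaves P1 open — so {Tj} is the unique smallest valid adjustment set.

{Tj}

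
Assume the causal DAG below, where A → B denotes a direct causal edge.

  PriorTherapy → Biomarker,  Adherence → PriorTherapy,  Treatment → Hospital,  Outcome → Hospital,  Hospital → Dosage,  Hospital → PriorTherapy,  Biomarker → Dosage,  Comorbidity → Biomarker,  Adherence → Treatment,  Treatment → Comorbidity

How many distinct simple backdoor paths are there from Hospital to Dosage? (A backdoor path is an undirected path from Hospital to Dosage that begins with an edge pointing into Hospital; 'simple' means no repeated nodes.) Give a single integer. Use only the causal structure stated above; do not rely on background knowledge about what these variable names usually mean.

2

A backdoor path from Hospital to Dosage is any simple undirected path whose first edge points into Hospital (i.e. leaves Hospital via a parent).
Parents of Hospital: {Outcome, Treatment}.
Enumerating:
  P1: Hospital <- Treatment <- Adherence -> PriorTherapy -> Biomarker -> Dosage
  P2: Hospital <- Treatment -> Comorbidity -> Biomarker -> Dosage
That exhausts the simple backdoor paths. Count: 2.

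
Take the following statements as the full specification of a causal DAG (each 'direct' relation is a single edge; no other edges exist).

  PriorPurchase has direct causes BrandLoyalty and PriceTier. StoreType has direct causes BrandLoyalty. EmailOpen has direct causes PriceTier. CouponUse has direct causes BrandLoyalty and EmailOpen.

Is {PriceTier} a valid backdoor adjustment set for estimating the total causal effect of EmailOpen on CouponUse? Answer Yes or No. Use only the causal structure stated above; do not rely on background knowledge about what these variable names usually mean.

Yes

Backdoor paths from EmailOpen to CouponUse (paths whose first edge points into EmailOpen):
  P1: EmailOpen <- PriceTier -> PriorPurchase <- BrandLoyalty -> CouponUse
Condition 1 (no descendant of EmailOpen in the set): holds — descendants of EmailOpen are {CouponUse}; none are in {PriceTier}.
Condition 2 (every backdoor path blocked by {PriceTier}):
  P1: blocked at fork node PriceTier ∈ conditioning set.
{PriceTier} satisfies the backdoor criterion.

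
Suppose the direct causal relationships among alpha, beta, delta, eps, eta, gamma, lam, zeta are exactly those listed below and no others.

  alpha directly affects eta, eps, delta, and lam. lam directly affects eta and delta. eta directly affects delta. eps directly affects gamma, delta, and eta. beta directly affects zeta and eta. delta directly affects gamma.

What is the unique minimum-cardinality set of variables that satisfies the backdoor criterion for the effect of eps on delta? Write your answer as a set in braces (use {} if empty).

Variables eligible for adjustment (non-descendants of eps, excluding eps and delta): {alpha, beta, lam, zeta}.
Backdoor paths from eps to delta:
  P1: eps <- alpha -> lam -> eta -> delta
  P2: eps <- alpha -> lam -> delta
  P3: eps <- alpha -> eta <- lam -> delta
  P4: eps <- alpha -> eta -> delta
  P5: eps <- alpha -> delta
The empty set is not sufficient: P1 (eps <- alpha -> lam -> eta -> delta) has no collider blocking it and no conditioned non-collider, so it is open.
Try {alpha}:
  P1: blocked at fork node alpha ∈ conditioning set.
  P2: blocked at fork node alpha ∈ conditioning set.
  P3: blocked at fork node alpha ∈ conditioning set.
  P4: blocked at fork node alpha ∈ conditioning set.
  P5: blocked at fork node alpha ∈ conditioning set.
{alpha} contains no descendant of eps and blocks every backdoor path.
No other singleton works — e.g. {beta} leaves P1 open — so {alpha} is the unique smallest valid adjustment set.

{alpha}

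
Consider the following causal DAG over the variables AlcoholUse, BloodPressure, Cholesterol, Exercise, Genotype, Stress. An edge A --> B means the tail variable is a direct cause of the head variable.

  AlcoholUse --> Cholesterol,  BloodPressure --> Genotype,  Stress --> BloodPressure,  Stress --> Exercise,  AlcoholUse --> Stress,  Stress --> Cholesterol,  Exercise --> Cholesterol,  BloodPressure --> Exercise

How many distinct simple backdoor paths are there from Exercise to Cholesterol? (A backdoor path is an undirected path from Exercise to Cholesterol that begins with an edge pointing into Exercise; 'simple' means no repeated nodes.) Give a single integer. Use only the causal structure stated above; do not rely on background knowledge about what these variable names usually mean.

4

A backdoor path from Exercise to Cholesterol is any simple undirected path whose first edge points into Exercise (i.e. leaves Exercise via a parent).
Parents of Exercise: {BloodPressure, Stress}.
Enumerating:
  P1: Exercise <- Stress <- AlcoholUse -> Cholesterol
  P2: Exercise <- Stress -> Cholesterol
  P3: Exercise <- BloodPressure <- Stress <- AlcoholUse -> Cholesterol
  P4: Exercise <- BloodPressure <- Stress -> Cholesterol
That exhausts the simple backdoor paths. Count: 4.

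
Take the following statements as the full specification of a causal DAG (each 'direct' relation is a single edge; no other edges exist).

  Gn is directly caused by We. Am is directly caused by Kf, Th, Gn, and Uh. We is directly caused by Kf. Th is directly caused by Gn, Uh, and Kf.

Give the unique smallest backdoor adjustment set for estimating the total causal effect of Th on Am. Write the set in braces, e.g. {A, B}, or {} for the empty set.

{Gn, Kf, Uh}

Variables eligible for adjustment (non-descendants of Th, excluding Th and Am): {Gn, Kf, Uh, We}.
Backdoor paths from Th to Am:
  P1: Th <- Kf -> We -> Gn -> Am
  P2: Th <- Kf -> Am
  P3: Th <- Gn <- We <- Kf -> Am
  P4: Th <- Gn -> Am
  P5: Th <- Uh -> Am
The empty set is not sufficient: P1 (Th <- Kf -> We -> Gn -> Am) has no collider blocking it and no conditioned non-collider, so it is open.
Try {Gn, Kf, Uh}:
  P1: blocked at fork node Kf ∈ conditioning set.
  P2: blocked at fork node Kf ∈ conditioning set.
  P3: blocked at chain node Gn ∈ conditioning set.
  P4: blocked at fork node Gn ∈ conditioning set.
  P5: blocked at fork node Uh ∈ conditioning set.
{Gn, Kf, Uh} contains no descendant of Th and blocks every backdoor path.
Every element of {Gn, Kf, Uh} is needed (dropping Gn leaves P4 open; dropping Kf leaves P2 open; dropping Uh leaves P5 open), so no proper subset is valid.
Among all size-3 subsets of the eligible variables, only {Gn, Kf, Uh} blocks every backdoor path, so it is the unique smallest valid adjustment set.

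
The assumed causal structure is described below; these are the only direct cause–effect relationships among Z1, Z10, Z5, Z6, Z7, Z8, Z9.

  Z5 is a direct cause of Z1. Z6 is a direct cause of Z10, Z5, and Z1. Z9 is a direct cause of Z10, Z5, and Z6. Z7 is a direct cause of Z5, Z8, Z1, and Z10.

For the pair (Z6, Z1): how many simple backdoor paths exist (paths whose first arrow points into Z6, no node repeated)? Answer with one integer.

A backdoor path from Z6 to Z1 is any simple undirected path whose first edge points into Z6 (i.e. leaves Z6 via a parent).
Parents of Z6: {Z9}.
Enumerating:
  P1: Z6 <- Z9 -> Z5 <- Z7 -> Z1
  P2: Z6 <- Z9 -> Z5 -> Z1
  P3: Z6 <- Z9 -> Z10 <- Z7 -> Z5 -> Z1
  P4: Z6 <- Z9 -> Z10 <- Z7 -> Z1
That exhausts the simple backdoor paths. Count: 4.

4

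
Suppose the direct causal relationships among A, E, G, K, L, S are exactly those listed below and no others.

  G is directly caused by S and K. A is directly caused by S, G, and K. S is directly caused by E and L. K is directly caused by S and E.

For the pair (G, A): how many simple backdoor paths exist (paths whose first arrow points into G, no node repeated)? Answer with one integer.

6

A backdoor path from G to A is any simple undirected path whose first edge points into G (i.e. leaves G via a parent).
Parents of G: {K, S}.
Enumerating:
  P1: G <- S <- E -> K -> A
  P2: G <- S -> K -> A
  P3: G <- S -> A
  P4: G <- K <- E -> S -> A
  P5: G <- K <- S -> A
  P6: G <- K -> A
That exhausts the simple backdoor paths. Count: 6.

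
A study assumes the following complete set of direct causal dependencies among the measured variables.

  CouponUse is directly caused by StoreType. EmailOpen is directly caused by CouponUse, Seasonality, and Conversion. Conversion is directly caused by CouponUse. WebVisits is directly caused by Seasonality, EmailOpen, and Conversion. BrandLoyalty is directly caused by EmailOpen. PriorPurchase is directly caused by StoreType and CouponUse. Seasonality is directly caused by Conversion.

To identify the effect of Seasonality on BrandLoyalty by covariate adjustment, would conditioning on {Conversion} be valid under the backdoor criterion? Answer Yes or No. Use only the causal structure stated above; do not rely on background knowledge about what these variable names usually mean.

Yes

Backdoor paths from Seasonality to BrandLoyalty (paths whose first edge points into Seasonality):
  P1: Seasonality <- Conversion <- CouponUse -> EmailOpen -> BrandLoyalty
  P2: Seasonality <- Conversion -> EmailOpen -> BrandLoyalty
  P3: Seasonality <- Conversion -> WebVisits <- EmailOpen -> BrandLoyalty
Condition 1 (no descendant of Seasonality in the set): holds — descendants of Seasonality are {BrandLoyalty, EmailOpen, WebVisits}; none are in {Conversion}.
Condition 2 (every backdoor path blocked by {Conversion}):
  P1: blocked at chain node Conversion ∈ conditioning set.
  P2: blocked at fork node Conversion ∈ conditioning set.
  P3: blocked at fork node Conversion ∈ conditioning set.
{Conversion} satisfies the backdoor criterion.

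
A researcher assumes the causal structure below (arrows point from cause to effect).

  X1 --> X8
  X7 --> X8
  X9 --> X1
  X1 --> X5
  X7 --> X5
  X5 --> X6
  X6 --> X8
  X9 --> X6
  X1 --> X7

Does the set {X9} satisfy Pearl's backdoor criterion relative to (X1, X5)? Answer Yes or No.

Yes

Backdoor paths from X1 to X5 (paths whose first edge points into X1):
  P1: X1 <- X9 -> X6 <- X5
  P2: X1 <- X9 -> X6 -> X8 <- X7 -> X5
Condition 1 (no descendant of X1 in the set): holds — descendants of X1 are {X5, X6, X7, X8}; none are in {X9}.
Condition 2 (every backdoor path blocked by {X9}):
  P1: blocked at fork node X9 ∈ conditioning set.
  P2: blocked at fork node X9 ∈ conditioning set.
{X9} satisfies the backdoor criterion.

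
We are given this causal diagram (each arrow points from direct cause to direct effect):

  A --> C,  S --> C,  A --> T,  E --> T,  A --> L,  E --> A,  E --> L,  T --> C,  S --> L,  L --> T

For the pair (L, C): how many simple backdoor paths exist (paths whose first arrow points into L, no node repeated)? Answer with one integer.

8

A backdoor path from L to C is any simple undirected path whose first edge points into L (i.e. leaves L via a parent).
Parents of L: {A, E, S}.
Enumerating:
  P1: L <- S -> C
  P2: L <- E -> A -> T -> C
  P3: L <- E -> A -> C
  P4: L <- E -> T <- A -> C
  P5: L <- E -> T -> C
  P6: L <- A <- E -> T -> C
  P7: L <- A -> T -> C
  P8: L <- A -> C
That exhausts the simple backdoor paths. Count: 8.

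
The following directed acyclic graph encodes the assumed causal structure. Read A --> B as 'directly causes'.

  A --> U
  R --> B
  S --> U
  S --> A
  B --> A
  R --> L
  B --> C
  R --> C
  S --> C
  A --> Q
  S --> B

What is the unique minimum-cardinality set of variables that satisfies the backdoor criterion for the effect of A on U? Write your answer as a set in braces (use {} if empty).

{S}

Variables eligible for adjustment (non-descendants of A, excluding A and U): {B, C, L, R, S}.
Backdoor paths from A to U:
  P1: A <- S -> U
  P2: A <- B <- R -> C <- S -> U
  P3: A <- B <- S -> U
  P4: A <- B -> C <- S -> U
The empty set is not sufficient: P1 (A <- S -> U) has no collider blocking it and no conditioned non-collider, so it is open.
Try {S}:
  P1: blocked at fork node S ∈ conditioning set.
  P2: blocked at collider C (neither it nor any descendant is in the conditioning set).
  P3: blocked at fork node S ∈ conditioning set.
  P4: blocked at collider C (neither it nor any descendant is in the conditioning set).
{S} contains no descendant of A and blocks every backdoor path.
No other singleton works — e.g. {R} leaves P1 open — so {S} is the unique smallest valid adjustment set.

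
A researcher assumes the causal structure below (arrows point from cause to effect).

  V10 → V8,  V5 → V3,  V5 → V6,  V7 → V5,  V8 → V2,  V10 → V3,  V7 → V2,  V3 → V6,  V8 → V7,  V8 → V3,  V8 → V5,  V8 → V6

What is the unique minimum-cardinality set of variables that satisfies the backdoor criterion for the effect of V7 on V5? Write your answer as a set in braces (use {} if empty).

{V8}

Variables eligible for adjustment (non-descendants of V7, excluding V7 and V5): {V10, V8}.
Backdoor paths from V7 to V5:
  P1: V7 <- V8 <- V10 -> V3 <- V5
  P2: V7 <- V8 <- V10 -> V3 -> V6 <- V5
  P3: V7 <- V8 -> V5
  P4: V7 <- V8 -> V3 <- V5
  P5: V7 <- V8 -> V3 -> V6 <- V5
  P6: V7 <- V8 -> V6 <- V5
  P7: V7 <- V8 -> V6 <- V3 <- V5
The empty set is not sufficient: P3 (V7 <- V8 -> V5) has no collider blocking it and no conditioned non-collider, so it is open.
Try {V8}:
  P1: blocked at chain node V8 ∈ conditioning set.
  P2: blocked at chain node V8 ∈ conditioning set.
  P3: blocked at fork node V8 ∈ conditioning set.
  P4: blocked at fork node V8 ∈ conditioning set.
  P5: blocked at fork node V8 ∈ conditioning set.
  P6: blocked at fork node V8 ∈ conditioning set.
  P7: blocked at fork node V8 ∈ conditioning set.
{V8} contains no descendant of V7 and blocks every backdoor path.
No other singleton works — e.g. {V10} leaves P3 open — so {V8} is the unique smallest valid adjustment set.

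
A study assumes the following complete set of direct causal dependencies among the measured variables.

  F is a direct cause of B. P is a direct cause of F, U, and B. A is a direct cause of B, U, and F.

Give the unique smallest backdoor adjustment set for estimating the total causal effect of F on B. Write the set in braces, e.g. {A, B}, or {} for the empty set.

{A, P}

Variables eligible for adjustment (non-descendants of F, excluding F and B): {A, P, U}.
Backdoor paths from F to B:
  P1: F <- A -> U <- P -> B
  P2: F <- A -> B
  P3: F <- P -> U <- A -> B
  P4: F <- P -> B
The empty set is not sufficient: P2 (F <- A -> B) has no collider blocking it and no conditioned non-collider, so it is open.
Try {A, P}:
  P1: blocked at fork node A ∈ conditioning set.
  P2: blocked at fork node A ∈ conditioning set.
  P3: blocked at fork node P ∈ conditioning set.
  P4: blocked at fork node P ∈ conditioning set.
{A, P} contains no descendant of F and blocks every backdoor path.
Every element of {A, P} is needed (dropping A leaves P2 open; dropping P leaves P4 open), so no proper subset is valid.
Among all size-2 subsets of the eligible variables, only {A, P} blocks every backdoor path, so it is the unique smallest valid adjustment set.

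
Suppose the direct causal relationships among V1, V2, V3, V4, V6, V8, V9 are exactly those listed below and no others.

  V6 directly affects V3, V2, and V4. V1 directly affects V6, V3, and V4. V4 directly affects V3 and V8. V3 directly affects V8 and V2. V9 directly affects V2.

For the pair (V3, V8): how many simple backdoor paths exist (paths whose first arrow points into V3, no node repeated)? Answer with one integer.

A backdoor path from V3 to V8 is any simple undirected path whose first edge points into V3 (i.e. leaves V3 via a parent).
Parents of V3: {V1, V4, V6}.
Enumerating:
  P1: V3 <- V1 -> V6 -> V4 -> V8
  P2: V3 <- V1 -> V4 -> V8
  P3: V3 <- V6 <- V1 -> V4 -> V8
  P4: V3 <- V6 -> V4 -> V8
  P5: V3 <- V4 -> V8
That exhausts the simple backdoor paths. Count: 5.

5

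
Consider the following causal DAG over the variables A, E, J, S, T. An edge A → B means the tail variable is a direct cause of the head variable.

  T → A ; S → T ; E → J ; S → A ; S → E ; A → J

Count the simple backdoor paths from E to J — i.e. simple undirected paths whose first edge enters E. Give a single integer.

2

A backdoor path from E to J is any simple undirected path whose first edge points into E (i.e. leaves E via a parent).
Parents of E: {S}.
Enumerating:
  P1: E <- S -> T -> A -> J
  P2: E <- S -> A -> J
That exhausts the simple backdoor paths. Count: 2.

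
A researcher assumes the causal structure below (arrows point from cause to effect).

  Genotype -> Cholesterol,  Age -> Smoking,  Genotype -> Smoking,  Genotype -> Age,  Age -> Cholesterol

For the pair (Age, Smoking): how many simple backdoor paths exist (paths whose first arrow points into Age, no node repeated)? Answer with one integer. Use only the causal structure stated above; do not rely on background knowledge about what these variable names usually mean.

1

A backdoor path from Age to Smoking is any simple undirected path whose first edge points into Age (i.e. leaves Age via a parent).
Parents of Age: {Genotype}.
Enumerating:
  P1: Age <- Genotype -> Smoking
That exhausts the simple backdoor paths. Count: 1.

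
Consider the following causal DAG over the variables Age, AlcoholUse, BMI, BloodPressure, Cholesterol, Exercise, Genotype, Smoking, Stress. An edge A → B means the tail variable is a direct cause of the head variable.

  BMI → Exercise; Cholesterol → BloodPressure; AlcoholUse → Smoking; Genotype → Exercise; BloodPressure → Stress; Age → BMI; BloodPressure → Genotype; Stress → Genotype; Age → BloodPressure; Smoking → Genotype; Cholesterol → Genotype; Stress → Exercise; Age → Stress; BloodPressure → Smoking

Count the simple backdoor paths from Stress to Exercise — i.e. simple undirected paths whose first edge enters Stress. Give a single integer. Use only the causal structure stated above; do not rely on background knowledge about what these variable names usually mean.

A backdoor path from Stress to Exercise is any simple undirected path whose first edge points into Stress (i.e. leaves Stress via a parent).
Parents of Stress: {Age, BloodPressure}.
Enumerating:
  P1: Stress <- Age -> BloodPressure <- Cholesterol -> Genotype -> Exercise
  P2: Stress <- Age -> BloodPressure -> Smoking -> Genotype -> Exercise
  P3: Stress <- Age -> BloodPressure -> Genotype -> Exercise
  P4: Stress <- Age -> BMI -> Exercise
  P5: Stress <- BloodPressure <- Cholesterol -> Genotype -> Exercise
  P6: Stress <- BloodPressure <- Age -> BMI -> Exercise
  P7: Stress <- BloodPressure -> Smoking -> Genotype -> Exercise
  P8: Stress <- BloodPressure -> Genotype -> Exercise
That exhausts the simple backdoor paths. Count: 8.

8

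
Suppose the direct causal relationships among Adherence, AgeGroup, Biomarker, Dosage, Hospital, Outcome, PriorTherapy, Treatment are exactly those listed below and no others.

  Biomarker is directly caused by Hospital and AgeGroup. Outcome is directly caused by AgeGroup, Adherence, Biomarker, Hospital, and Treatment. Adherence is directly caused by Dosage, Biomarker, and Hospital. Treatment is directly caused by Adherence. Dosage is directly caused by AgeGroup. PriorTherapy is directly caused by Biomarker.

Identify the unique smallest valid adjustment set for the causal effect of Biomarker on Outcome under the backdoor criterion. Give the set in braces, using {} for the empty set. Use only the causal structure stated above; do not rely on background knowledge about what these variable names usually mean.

{AgeGroup, Hospital}

Variables eligible for adjustment (non-descendants of Biomarker, excluding Biomarker and Outcome): {AgeGroup, Dosage, Hospital}.
Backdoor paths from Biomarker to Outcome:
  P1: Biomarker <- Hospital -> Adherence <- Dosage <- AgeGroup -> Outcome
  P2: Biomarker <- Hospital -> Adherence -> Treatment -> Outcome
  P3: Biomarker <- Hospital -> Adherence -> Outcome
  P4: Biomarker <- Hospital -> Outcome
  P5: Biomarker <- AgeGroup -> Dosage -> Adherence <- Hospital -> Outcome
  P6: Biomarker <- AgeGroup -> Dosage -> Adherence -> Treatment -> Outcome
  P7: Biomarker <- AgeGroup -> Dosage -> Adherence -> Outcome
  P8: Biomarker <- AgeGroup -> Outcome
The empty set is not sufficient: P2 (Biomarker <- Hospital -> Adherence -> Treatment -> Outcome) has no collider blocking it and no conditioned non-collider, so it is open.
Try {AgeGroup, Hospital}:
  P1: blocked at fork node Hospital ∈ conditioning set.
  P2: blocked at fork node Hospital ∈ conditioning set.
  P3: blocked at fork node Hospital ∈ conditioning set.
  P4: blocked at fork node Hospital ∈ conditioning set.
  P5: blocked at fork node AgeGroup ∈ conditioning set.
  P6: blocked at fork node AgeGroup ∈ conditioning set.
  P7: blocked at fork node AgeGroup ∈ conditioning set.
  P8: blocked at fork node AgeGroup ∈ conditioning set.
{AgeGroup, Hospital} contains no descendant of Biomarker and blocks every backdoor path.
Every element of {AgeGroup, Hospital} is needed (dropping AgeGroup leaves P6 open; dropping Hospital leaves P2 open), so no proper subset is valid.
Among all size-2 subsets of the eligible variables, only {AgeGroup, Hospital} blocks every backdoor path, so it is the unique smallest valid adjustment set.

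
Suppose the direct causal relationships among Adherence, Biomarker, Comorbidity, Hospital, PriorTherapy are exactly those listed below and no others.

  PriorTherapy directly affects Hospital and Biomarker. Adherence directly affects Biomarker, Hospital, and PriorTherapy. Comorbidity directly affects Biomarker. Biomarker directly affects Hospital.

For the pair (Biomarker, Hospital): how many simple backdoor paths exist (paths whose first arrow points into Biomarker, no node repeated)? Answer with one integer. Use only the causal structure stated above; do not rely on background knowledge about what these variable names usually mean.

A backdoor path from Biomarker to Hospital is any simple undirected path whose first edge points into Biomarker (i.e. leaves Biomarker via a parent).
Parents of Biomarker: {Adherence, Comorbidity, PriorTherapy}.
Enumerating:
  P1: Biomarker <- Adherence -> PriorTherapy -> Hospital
  P2: Biomarker <- Adherence -> Hospital
  P3: Biomarker <- PriorTherapy <- Adherence -> Hospital
  P4: Biomarker <- PriorTherapy -> Hospital
That exhausts the simple backdoor paths. Count: 4.

4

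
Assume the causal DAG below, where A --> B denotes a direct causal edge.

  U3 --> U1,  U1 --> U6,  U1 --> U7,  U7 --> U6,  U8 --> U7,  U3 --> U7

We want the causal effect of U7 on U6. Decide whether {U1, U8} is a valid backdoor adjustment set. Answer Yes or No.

Backdoor paths from U7 to U6 (paths whose first edge points into U7):
  P1: U7 <- U3 -> U1 -> U6
  P2: U7 <- U1 -> U6
Condition 1 (no descendant of U7 in the set): holds — descendants of U7 are {U6}; none are in {U1, U8}.
Condition 2 (every backdoor path blocked by {U1, U8}):
  P1: blocked at chain node U1 ∈ conditioning set.
  P2: blocked at fork node U1 ∈ conditioning set.
{U1, U8} satisfies the backdoor criterion.

Yes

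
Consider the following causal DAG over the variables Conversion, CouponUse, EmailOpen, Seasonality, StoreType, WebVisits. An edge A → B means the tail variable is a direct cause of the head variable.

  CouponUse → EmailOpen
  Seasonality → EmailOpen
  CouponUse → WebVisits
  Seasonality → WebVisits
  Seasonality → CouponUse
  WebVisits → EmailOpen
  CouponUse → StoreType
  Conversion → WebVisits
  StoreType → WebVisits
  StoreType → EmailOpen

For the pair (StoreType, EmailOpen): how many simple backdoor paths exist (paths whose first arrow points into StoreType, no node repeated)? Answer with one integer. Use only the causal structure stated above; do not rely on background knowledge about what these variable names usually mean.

A backdoor path from StoreType to EmailOpen is any simple undirected path whose first edge points into StoreType (i.e. leaves StoreType via a parent).
Parents of StoreType: {CouponUse}.
Enumerating:
  P1: StoreType <- CouponUse <- Seasonality -> WebVisits -> EmailOpen
  P2: StoreType <- CouponUse <- Seasonality -> EmailOpen
  P3: StoreType <- CouponUse -> WebVisits <- Seasonality -> EmailOpen
  P4: StoreType <- CouponUse -> WebVisits -> EmailOpen
  P5: StoreType <- CouponUse -> EmailOpen
That exhausts the simple backdoor paths. Count: 5.

5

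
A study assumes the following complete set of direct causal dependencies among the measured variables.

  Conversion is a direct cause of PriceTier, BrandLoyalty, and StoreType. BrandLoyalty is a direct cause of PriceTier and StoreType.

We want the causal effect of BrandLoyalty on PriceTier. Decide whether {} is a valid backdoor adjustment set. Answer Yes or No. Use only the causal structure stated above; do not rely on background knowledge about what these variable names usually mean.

Backdoor paths from BrandLoyalty to PriceTier (paths whose first edge points into BrandLoyalty):
  P1: BrandLoyalty <- Conversion -> PriceTier
Condition 1 (no descendant of BrandLoyalty in the set): holds — descendants of BrandLoyalty are {PriceTier, StoreType}; none are in {}.
Condition 2 (every backdoor path blocked by {}):
  P1: open — no interior node is in the conditioning set.
{} does not satisfy the backdoor criterion.

No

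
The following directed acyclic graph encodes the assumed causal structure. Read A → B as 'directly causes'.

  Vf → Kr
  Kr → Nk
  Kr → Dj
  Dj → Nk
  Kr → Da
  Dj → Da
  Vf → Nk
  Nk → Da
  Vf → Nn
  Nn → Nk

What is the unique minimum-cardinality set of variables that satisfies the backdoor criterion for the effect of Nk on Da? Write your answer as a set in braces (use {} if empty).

Variables eligible for adjustment (non-descendants of Nk, excluding Nk and Da): {Dj, Kr, Nn, Vf}.
Backdoor paths from Nk to Da:
  P1: Nk <- Vf -> Kr -> Dj -> Da
  P2: Nk <- Vf -> Kr -> Da
  P3: Nk <- Kr -> Dj -> Da
  P4: Nk <- Kr -> Da
  P5: Nk <- Nn <- Vf -> Kr -> Dj -> Da
  P6: Nk <- Nn <- Vf -> Kr -> Da
  P7: Nk <- Dj <- Kr -> Da
  P8: Nk <- Dj -> Da
The empty set is not sufficient: P1 (Nk <- Vf -> Kr -> Dj -> Da) has no collider blocking it and no conditioned non-collider, so it is open.
Try {Dj, Kr}:
  P1: blocked at chain node Kr ∈ conditioning set.
  P2: blocked at chain node Kr ∈ conditioning set.
  P3: blocked at fork node Kr ∈ conditioning set.
  P4: blocked at fork node Kr ∈ conditioning set.
  P5: blocked at chain node Kr ∈ conditioning set.
  P6: blocked at chain node Kr ∈ conditioning set.
  P7: blocked at chain node Dj ∈ conditioning set.
  P8: blocked at fork node Dj ∈ conditioning set.
{Dj, Kr} contains no descendant of Nk and blocks every backdoor path.
Every element of {Dj, Kr} is needed (dropping Dj leaves P8 open; dropping Kr leaves P2 open), so no proper subset is valid.
Among all size-2 subsets of the eligible variables, only {Dj, Kr} blocks every backdoor path, so it is the unique smallest valid adjustment set.

{Dj, Kr}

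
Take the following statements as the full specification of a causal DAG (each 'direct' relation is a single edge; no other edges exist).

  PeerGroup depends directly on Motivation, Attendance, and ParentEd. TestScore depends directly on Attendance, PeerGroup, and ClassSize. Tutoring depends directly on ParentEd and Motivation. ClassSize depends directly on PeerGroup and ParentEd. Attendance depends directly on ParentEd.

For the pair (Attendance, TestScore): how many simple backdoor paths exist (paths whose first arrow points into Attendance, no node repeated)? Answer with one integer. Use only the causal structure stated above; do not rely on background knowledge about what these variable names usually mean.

6

A backdoor path from Attendance to TestScore is any simple undirected path whose first edge points into Attendance (i.e. leaves Attendance via a parent).
Parents of Attendance: {ParentEd}.
Enumerating:
  P1: Attendance <- ParentEd -> PeerGroup -> ClassSize -> TestScore
  P2: Attendance <- ParentEd -> PeerGroup -> TestScore
  P3: Attendance <- ParentEd -> Tutoring <- Motivation -> PeerGroup -> ClassSize -> TestScore
  P4: Attendance <- ParentEd -> Tutoring <- Motivation -> PeerGroup -> TestScore
  P5: Attendance <- ParentEd -> ClassSize <- PeerGroup -> TestScore
  P6: Attendance <- ParentEd -> ClassSize -> TestScore
That exhausts the simple backdoor paths. Count: 6.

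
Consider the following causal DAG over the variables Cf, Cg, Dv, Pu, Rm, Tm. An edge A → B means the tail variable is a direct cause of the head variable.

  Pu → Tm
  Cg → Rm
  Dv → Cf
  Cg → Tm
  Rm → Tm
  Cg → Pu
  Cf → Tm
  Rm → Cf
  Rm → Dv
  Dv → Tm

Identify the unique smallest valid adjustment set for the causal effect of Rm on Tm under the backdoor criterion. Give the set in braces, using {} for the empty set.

{Cg}

Variables eligible for adjustment (non-descendants of Rm, excluding Rm and Tm): {Cg, Pu}.
Backdoor paths from Rm to Tm:
  P1: Rm <- Cg -> Pu -> Tm
  P2: Rm <- Cg -> Tm
The empty set is not sufficient: P1 (Rm <- Cg -> Pu -> Tm) has no collider blocking it and no conditioned non-collider, so it is open.
Try {Cg}:
  P1: blocked at fork node Cg ∈ conditioning set.
  P2: blocked at fork node Cg ∈ conditioning set.
{Cg} contains no descendant of Rm and blocks every backdoor path.
No other singleton works — e.g. {Pu} leaves P2 open — so {Cg} is the unique smallest valid adjustment set.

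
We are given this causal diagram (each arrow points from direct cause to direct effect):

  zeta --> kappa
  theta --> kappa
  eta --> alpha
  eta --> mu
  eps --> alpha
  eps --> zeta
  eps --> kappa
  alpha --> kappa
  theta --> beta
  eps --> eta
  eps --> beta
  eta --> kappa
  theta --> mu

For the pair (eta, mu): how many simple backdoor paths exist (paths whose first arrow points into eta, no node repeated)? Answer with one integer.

A backdoor path from eta to mu is any simple undirected path whose first edge points into eta (i.e. leaves eta via a parent).
Parents of eta: {eps}.
Enumerating:
  P1: eta <- eps -> zeta -> kappa <- theta -> mu
  P2: eta <- eps -> beta <- theta -> mu
  P3: eta <- eps -> alpha -> kappa <- theta -> mu
  P4: eta <- eps -> kappa <- theta -> mu
That exhausts the simple backdoor paths. Count: 4.

4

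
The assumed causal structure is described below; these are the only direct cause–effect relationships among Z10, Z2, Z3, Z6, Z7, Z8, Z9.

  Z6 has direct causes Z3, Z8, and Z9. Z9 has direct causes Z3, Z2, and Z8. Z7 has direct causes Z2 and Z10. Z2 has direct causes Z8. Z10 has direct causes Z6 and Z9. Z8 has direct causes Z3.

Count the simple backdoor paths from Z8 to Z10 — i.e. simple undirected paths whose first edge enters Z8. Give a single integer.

A backdoor path from Z8 to Z10 is any simple undirected path whose first edge points into Z8 (i.e. leaves Z8 via a parent).
Parents of Z8: {Z3}.
Enumerating:
  P1: Z8 <- Z3 -> Z9 <- Z2 -> Z7 <- Z10
  P2: Z8 <- Z3 -> Z9 -> Z6 -> Z10
  P3: Z8 <- Z3 -> Z9 -> Z10
  P4: Z8 <- Z3 -> Z6 <- Z9 <- Z2 -> Z7 <- Z10
  P5: Z8 <- Z3 -> Z6 <- Z9 -> Z10
  P6: Z8 <- Z3 -> Z6 -> Z10
That exhausts the simple backdoor paths. Count: 6.

6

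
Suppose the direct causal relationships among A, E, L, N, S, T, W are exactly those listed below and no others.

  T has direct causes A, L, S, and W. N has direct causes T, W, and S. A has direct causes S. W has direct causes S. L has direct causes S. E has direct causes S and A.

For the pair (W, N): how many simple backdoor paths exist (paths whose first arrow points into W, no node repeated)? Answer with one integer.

5

A backdoor path from W to N is any simple undirected path whose first edge points into W (i.e. leaves W via a parent).
Parents of W: {S}.
Enumerating:
  P1: W <- S -> A -> T -> N
  P2: W <- S -> L -> T -> N
  P3: W <- S -> T -> N
  P4: W <- S -> N
  P5: W <- S -> E <- A -> T -> N
That exhausts the simple backdoor paths. Count: 5.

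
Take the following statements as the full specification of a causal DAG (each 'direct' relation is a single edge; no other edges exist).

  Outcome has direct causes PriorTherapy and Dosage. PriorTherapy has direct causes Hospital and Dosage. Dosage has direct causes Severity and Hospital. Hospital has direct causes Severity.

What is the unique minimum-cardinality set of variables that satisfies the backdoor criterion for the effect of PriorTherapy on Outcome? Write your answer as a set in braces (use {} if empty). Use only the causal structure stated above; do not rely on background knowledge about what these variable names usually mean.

Variables eligible for adjustment (non-descendants of PriorTherapy, excluding PriorTherapy and Outcome): {Dosage, Hospital, Severity}.
Backdoor paths from PriorTherapy to Outcome:
  P1: PriorTherapy <- Hospital <- Severity -> Dosage -> Outcome
  P2: PriorTherapy <- Hospital -> Dosage -> Outcome
  P3: PriorTherapy <- Dosage -> Outcome
The empty set is not sufficient: P1 (PriorTherapy <- Hospital <- Severity -> Dosage -> Outcome) has no collider blocking it and no conditioned non-collider, so it is open.
Try {Dosage}:
  P1: blocked at chain node Dosage ∈ conditioning set.
  P2: blocked at chain node Dosage ∈ conditioning set.
  P3: blocked at fork node Dosage ∈ conditioning set.
{Dosage} contains no descendant of PriorTherapy and blocks every backdoor path.
No other singleton works — e.g. {Severity} leaves P2 open — so {Dosage} is the unique smallest valid adjustment set.

{Dosage}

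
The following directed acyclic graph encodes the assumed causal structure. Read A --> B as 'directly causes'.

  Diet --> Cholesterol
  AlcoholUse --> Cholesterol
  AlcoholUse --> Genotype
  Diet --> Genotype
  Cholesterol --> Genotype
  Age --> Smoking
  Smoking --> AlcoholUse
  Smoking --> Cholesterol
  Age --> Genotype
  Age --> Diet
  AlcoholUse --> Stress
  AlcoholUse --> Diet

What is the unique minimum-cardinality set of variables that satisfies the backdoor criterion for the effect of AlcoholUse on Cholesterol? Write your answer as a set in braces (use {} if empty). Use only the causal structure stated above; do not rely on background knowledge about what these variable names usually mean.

{Smoking}

Variables eligible for adjustment (non-descendants of AlcoholUse, excluding AlcoholUse and Cholesterol): {Age, Smoking}.
Backdoor paths from AlcoholUse to Cholesterol:
  P1: AlcoholUse <- Smoking <- Age -> Diet -> Cholesterol
  P2: AlcoholUse <- Smoking <- Age -> Diet -> Genotype <- Cholesterol
  P3: AlcoholUse <- Smoking <- Age -> Genotype <- Diet -> Cholesterol
  P4: AlcoholUse <- Smoking <- Age -> Genotype <- Cholesterol
  P5: AlcoholUse <- Smoking -> Cholesterol
The empty set is not sufficient: P1 (AlcoholUse <- Smoking <- Age -> Diet -> Cholesterol) has no collider blocking it and no conditioned non-collider, so it is open.
Try {Smoking}:
  P1: blocked at chain node Smoking ∈ conditioning set.
  P2: blocked at chain node Smoking ∈ conditioning set.
  P3: blocked at chain node Smoking ∈ conditioning set.
  P4: blocked at chain node Smoking ∈ conditioning set.
  P5: blocked at fork node Smoking ∈ conditioning set.
{Smoking} contains no descendant of AlcoholUse and blocks every backdoor path.
No other singleton works — e.g. {Age} leaves P5 open — so {Smoking} is the unique smallest valid adjustment set.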